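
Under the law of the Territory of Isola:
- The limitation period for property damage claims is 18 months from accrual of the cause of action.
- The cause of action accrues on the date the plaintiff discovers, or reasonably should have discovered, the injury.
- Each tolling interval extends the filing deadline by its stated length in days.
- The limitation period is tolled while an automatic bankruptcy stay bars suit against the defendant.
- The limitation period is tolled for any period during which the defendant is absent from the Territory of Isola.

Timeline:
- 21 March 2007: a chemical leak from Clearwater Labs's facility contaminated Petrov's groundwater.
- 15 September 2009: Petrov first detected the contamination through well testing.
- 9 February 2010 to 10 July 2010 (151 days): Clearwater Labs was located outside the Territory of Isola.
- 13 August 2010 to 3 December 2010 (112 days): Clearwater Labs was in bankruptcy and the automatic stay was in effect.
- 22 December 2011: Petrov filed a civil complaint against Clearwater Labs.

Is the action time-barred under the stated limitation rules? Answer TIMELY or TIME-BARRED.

Accrual is tied to discovery, so the period began on 15 September 2009 rather than on 21 March 2007 when the act occurred.
The untolled deadline — 18 months after 15 September 2009 — is 15 March 2011.
Because the defendant's absence from the jurisdiction ran from 9 February 2010 to 10 July 2010, the deadline is extended by 151 days to 13 August 2011.
The automatic bankruptcy stay from 13 August 2010 to 3 December 2010 tolled the period for 112 days, extending the deadline to 3 December 2011.
Filing on 22 December 2011 missed the 3 December 2011 deadline — the action is time-barred.

TIME-BARRED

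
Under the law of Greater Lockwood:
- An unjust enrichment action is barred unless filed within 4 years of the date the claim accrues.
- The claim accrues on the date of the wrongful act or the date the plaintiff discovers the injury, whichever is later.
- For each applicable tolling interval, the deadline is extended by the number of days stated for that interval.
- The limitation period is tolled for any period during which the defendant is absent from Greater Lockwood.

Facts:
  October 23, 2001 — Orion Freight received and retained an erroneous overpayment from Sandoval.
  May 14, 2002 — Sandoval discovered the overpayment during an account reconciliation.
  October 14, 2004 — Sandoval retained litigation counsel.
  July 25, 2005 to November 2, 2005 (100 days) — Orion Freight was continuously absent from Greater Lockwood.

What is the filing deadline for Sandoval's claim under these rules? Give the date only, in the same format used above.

August 22, 2006

Taking the later of the act (October 23, 2001) and discovery (May 14, 2002), the claim accrued on May 14, 2002.
The untolled deadline — 4 years after May 14, 2002 — is May 14, 2006.
Because the defendant's absence from the jurisdiction ran from July 25, 2005 to November 2, 2005, the deadline is extended by 100 days to August 22, 2006.
None of the other events listed affects the running of the period under the stated rules.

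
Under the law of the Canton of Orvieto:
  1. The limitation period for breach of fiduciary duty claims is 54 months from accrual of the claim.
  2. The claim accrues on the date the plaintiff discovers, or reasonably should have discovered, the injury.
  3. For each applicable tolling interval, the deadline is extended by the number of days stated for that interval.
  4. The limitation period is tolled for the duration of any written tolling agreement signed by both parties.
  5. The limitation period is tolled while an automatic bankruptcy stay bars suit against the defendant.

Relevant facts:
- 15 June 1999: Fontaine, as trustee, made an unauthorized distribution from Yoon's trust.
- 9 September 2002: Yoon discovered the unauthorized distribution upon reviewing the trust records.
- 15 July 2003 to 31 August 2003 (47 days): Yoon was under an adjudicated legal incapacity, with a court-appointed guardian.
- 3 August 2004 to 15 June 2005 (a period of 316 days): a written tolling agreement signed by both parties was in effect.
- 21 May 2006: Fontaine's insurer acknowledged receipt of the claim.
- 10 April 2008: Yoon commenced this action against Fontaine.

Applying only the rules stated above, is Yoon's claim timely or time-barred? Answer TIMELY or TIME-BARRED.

TIME-BARRED

The claim did not accrue until Yoon discovered the injury on 9 September 2002; the 15 June 1999 act date does not start the clock under the stated rule.
54 months from 9 September 2002 is 9 March 2007.
Because the written tolling agreement ran from 3 August 2004 to 15 June 2005, the deadline is extended by 316 days to 19 January 2008.
Although the plaintiff's incapacity ran from 15 July 2003 to 31 August 2003, the stated rules do not make that a tolling event, so it is disregarded.
None of the other events listed affects the running of the period under the stated rules.
Filing on 10 April 2008 missed the 19 January 2008 deadline — the action is time-barred.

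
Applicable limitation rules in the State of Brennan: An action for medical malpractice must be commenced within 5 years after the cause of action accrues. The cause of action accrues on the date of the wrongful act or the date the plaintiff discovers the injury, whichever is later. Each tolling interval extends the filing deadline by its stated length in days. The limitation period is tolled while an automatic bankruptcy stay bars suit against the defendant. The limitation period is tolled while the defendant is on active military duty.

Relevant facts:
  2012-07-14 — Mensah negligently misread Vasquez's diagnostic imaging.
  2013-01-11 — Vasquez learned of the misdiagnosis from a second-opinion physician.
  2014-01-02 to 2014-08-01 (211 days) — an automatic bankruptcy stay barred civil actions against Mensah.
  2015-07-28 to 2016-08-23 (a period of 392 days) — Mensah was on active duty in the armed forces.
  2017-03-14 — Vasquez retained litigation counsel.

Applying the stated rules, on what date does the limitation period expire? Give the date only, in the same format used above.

Taking the later of the act (2012-07-14) and discovery (2013-01-11), the claim accrued on 2013-01-11.
The untolled deadline — 5 years after 2013-01-11 — is 2018-01-11.
The period was tolled for 211 days by the automatic bankruptcy stay (2014-01-02 to 2014-08-01), pushing the deadline to 2018-08-10.
The period was tolled for 392 days by the defendant's active military service (2015-07-28 to 2016-08-23), pushing the deadline to 2019-09-06.
The other events in the timeline have no effect on the limitation period under the stated rules.

2019-09-06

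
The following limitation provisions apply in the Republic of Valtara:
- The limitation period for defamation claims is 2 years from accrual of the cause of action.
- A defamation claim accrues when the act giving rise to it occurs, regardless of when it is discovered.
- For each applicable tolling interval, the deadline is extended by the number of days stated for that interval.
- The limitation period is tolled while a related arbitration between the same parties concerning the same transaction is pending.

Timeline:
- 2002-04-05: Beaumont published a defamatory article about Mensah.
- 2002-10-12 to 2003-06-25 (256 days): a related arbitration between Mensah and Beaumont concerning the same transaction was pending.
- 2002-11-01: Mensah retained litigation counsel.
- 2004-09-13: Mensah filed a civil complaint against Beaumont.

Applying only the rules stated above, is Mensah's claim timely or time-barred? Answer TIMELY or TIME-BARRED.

TIMELY

The claim accrued on 2002-04-05, when the wrongful act occurred.
The untolled deadline — 2 years after 2002-04-05 — is 2004-04-05.
The pending related arbitration from 2002-10-12 to 2003-06-25 tolled the period for 256 days, extending the deadline to 2004-12-17.
None of the other events listed affects the running of the period under the stated rules.
Mensah filed on 2004-09-13, before the 2004-12-17 deadline, so the action is timely.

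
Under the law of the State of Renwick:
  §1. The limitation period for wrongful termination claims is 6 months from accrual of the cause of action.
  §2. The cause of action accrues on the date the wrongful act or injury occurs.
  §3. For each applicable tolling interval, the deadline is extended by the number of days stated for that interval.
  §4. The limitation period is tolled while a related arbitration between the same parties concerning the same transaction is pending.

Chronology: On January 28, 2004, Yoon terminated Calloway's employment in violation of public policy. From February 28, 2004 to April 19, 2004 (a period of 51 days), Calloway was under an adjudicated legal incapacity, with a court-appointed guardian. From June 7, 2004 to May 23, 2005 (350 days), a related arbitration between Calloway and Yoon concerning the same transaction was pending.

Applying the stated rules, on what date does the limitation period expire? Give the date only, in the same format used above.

The limitation period began to run on January 28, 2004.
6 months from January 28, 2004 is July 28, 2004.
The pending related arbitration from June 7, 2004 to May 23, 2005 tolled the period for 350 days, extending the deadline to July 13, 2005.
No stated provision tolls the period for the plaintiff's incapacity, so the interval from February 28, 2004 to April 19, 2004 has no effect on the deadline.

July 13, 2005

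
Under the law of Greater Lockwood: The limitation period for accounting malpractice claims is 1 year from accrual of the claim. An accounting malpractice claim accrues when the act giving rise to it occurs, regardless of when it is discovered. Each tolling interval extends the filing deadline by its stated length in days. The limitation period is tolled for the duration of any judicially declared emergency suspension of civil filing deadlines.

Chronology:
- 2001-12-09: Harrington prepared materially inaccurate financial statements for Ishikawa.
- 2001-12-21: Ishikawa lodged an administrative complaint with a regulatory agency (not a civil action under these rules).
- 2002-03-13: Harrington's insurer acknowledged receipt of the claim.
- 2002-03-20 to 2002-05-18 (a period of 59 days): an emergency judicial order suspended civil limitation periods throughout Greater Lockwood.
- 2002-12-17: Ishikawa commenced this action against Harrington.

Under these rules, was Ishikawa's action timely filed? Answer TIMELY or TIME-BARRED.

TIMELY

The claim accrued on 2001-12-09, the date of the act.
Adding the 1 year base period to 2001-12-09 gives a deadline of 2002-12-09, before any tolling.
The emergency suspension of filing deadlines from 2002-03-20 to 2002-05-18 tolled the period for 59 days, extending the deadline to 2003-02-06.
None of the other events listed affects the running of the period under the stated rules.
Filing on 2002-12-17 beat the 2003-02-06 deadline — the action is timely.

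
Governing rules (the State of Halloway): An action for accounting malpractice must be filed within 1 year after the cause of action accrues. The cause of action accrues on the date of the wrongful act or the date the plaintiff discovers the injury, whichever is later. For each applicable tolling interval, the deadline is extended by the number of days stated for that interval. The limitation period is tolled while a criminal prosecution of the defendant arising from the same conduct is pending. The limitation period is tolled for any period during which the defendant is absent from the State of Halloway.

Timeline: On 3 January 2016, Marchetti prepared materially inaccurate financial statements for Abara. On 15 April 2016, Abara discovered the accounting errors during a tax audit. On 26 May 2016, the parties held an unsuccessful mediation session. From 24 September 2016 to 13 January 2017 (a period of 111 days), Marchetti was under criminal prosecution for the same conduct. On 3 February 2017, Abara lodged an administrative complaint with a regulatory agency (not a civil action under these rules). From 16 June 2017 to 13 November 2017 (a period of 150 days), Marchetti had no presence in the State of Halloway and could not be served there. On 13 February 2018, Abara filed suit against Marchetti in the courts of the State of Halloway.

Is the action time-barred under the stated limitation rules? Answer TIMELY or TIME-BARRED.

TIME-BARRED

The claim accrued on 15 April 2016 — the later of the 3 January 2016 act and the 15 April 2016 discovery.
Adding the 1 year base period to 15 April 2016 gives a deadline of 15 April 2017, before any tolling.
Because the pending criminal prosecution ran from 24 September 2016 to 13 January 2017, the deadline is extended by 111 days to 4 August 2017.
The period was tolled for 150 days by the defendant's absence from the jurisdiction (16 June 2017 to 13 November 2017), pushing the deadline to 1 January 2018.
Nothing else in the chronology tolls or restarts the period.
Filing on 13 February 2018 missed the 1 January 2018 deadline — the action is time-barred.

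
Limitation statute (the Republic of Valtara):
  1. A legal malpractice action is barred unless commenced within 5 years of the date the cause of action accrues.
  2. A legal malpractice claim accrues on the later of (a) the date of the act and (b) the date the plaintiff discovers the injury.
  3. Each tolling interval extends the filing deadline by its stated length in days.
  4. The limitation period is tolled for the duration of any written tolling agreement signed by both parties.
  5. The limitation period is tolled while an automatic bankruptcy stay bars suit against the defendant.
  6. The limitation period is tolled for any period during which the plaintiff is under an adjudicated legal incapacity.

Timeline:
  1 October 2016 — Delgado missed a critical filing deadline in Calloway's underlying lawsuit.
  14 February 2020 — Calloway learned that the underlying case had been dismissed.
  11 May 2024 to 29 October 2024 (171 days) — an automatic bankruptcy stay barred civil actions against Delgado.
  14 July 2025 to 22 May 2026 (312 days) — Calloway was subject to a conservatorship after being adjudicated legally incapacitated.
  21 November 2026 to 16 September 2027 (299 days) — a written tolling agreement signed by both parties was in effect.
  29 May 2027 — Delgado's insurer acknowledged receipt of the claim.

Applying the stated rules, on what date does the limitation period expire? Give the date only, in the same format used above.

12 June 2026

Because discovery on 14 February 2020 post-dates the 1 October 2016 act, accrual under the later-of rule falls on 14 February 2020.
5 years from 14 February 2020 is 14 February 2025.
The period was tolled for 171 days by the automatic bankruptcy stay (11 May 2024 to 29 October 2024), pushing the deadline to 4 August 2025.
The plaintiff's legal incapacity from 14 July 2025 to 22 May 2026 tolled the period for 312 days, extending the deadline to 12 June 2026.
By the time the written tolling agreement began on 21 November 2026, the limitation period had already expired on 12 June 2026; that interval cannot revive it.
None of the other events listed affects the running of the period under the stated rules.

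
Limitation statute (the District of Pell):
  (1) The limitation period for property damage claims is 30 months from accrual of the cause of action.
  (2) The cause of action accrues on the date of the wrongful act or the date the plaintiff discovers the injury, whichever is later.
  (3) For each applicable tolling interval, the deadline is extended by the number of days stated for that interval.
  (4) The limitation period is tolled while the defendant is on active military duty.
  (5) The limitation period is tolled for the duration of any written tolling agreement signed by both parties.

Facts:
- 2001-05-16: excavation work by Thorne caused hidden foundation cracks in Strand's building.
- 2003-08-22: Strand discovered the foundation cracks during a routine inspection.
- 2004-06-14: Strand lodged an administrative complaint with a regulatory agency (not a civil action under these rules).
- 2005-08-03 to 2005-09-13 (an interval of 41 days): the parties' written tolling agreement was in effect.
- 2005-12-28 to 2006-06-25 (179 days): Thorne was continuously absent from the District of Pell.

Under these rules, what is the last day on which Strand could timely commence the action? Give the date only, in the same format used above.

Because discovery on 2003-08-22 post-dates the 2001-05-16 act, accrual under the later-of rule falls on 2003-08-22.
30 months from 2003-08-22 is 2006-02-22.
Because the written tolling agreement ran from 2005-08-03 to 2005-09-13, the deadline is extended by 41 days to 2006-04-04.
Although the defendant's absence ran from 2005-12-28 to 2006-06-25, the stated rules do not make that a tolling event, so it is disregarded.
None of the other events listed affects the running of the period under the stated rules.

2006-04-04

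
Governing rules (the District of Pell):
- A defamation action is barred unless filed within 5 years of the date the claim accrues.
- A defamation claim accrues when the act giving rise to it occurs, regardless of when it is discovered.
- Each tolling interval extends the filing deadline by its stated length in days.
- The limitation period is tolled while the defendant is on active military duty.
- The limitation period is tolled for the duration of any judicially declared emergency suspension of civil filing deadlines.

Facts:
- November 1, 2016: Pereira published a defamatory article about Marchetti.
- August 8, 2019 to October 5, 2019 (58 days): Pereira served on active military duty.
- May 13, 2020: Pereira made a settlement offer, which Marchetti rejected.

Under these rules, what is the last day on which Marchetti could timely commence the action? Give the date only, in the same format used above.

December 29, 2021

The claim accrued on November 1, 2016, the date of the act.
The untolled deadline — 5 years after November 1, 2016 — is November 1, 2021.
The defendant's active military service from August 8, 2019 to October 5, 2019 tolled the period for 58 days, extending the deadline to December 29, 2021.
The other events in the timeline have no effect on the limitation period under the stated rules.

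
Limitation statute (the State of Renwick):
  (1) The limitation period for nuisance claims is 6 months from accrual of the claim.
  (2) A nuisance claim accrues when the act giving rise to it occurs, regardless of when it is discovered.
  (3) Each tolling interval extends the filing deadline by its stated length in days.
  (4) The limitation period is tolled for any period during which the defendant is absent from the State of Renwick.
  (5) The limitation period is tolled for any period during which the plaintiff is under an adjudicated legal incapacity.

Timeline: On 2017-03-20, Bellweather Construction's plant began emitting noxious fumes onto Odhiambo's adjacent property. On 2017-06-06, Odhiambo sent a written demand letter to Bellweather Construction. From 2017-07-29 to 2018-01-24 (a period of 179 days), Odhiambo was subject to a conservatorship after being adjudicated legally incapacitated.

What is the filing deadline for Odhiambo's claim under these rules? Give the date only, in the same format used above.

2018-03-18

The claim accrued on 2017-03-20, the date of the act.
6 months from 2017-03-20 is 2017-09-20.
The period was tolled for 179 days by the plaintiff's legal incapacity (2017-07-29 to 2018-01-24), pushing the deadline to 2018-03-18.
Nothing else in the chronology tolls or restarts the period.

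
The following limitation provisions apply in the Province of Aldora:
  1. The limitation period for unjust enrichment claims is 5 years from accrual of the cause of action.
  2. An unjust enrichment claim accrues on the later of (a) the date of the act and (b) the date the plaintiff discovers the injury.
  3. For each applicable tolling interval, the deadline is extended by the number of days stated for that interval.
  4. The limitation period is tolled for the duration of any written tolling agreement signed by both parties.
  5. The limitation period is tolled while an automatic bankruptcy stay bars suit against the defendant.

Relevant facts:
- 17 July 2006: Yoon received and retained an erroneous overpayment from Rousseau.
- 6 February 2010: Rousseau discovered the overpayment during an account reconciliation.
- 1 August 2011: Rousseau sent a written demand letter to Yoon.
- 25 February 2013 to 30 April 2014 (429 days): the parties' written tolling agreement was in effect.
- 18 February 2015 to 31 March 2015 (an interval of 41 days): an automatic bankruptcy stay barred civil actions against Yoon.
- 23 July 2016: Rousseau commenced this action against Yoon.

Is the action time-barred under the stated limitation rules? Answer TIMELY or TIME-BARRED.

Because discovery on 6 February 2010 post-dates the 17 July 2006 act, accrual under the later-of rule falls on 6 February 2010.
The untolled deadline — 5 years after 6 February 2010 — is 6 February 2015.
The period was tolled for 429 days by the written tolling agreement (25 February 2013 to 30 April 2014), pushing the deadline to 10 April 2016.
The period was tolled for 41 days by the automatic bankruptcy stay (18 February 2015 to 31 March 2015), pushing the deadline to 21 May 2016.
Nothing else in the chronology tolls or restarts the period.
Rousseau filed on 23 July 2016, after the 21 May 2016 deadline, so the action is time-barred.

TIME-BARRED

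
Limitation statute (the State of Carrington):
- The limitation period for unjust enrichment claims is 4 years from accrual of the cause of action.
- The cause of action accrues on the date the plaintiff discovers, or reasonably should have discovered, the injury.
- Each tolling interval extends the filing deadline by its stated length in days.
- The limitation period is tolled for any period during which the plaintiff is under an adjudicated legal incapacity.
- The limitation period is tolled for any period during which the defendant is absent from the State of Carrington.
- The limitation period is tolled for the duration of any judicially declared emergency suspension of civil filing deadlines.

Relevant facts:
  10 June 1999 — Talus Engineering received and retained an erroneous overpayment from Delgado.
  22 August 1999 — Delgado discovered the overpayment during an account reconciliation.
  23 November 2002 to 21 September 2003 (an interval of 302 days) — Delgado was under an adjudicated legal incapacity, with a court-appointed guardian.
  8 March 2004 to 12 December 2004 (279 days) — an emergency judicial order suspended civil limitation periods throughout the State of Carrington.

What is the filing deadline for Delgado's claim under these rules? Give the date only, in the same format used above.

Accrual is tied to discovery, so the period began on 22 August 1999 rather than on 10 June 1999 when the act occurred.
4 years from 22 August 1999 is 22 August 2003.
The period was tolled for 302 days by the plaintiff's legal incapacity (23 November 2002 to 21 September 2003), pushing the deadline to 19 June 2004.
The period was tolled for 279 days by the emergency suspension of filing deadlines (8 March 2004 to 12 December 2004), pushing the deadline to 25 March 2005.

25 March 2005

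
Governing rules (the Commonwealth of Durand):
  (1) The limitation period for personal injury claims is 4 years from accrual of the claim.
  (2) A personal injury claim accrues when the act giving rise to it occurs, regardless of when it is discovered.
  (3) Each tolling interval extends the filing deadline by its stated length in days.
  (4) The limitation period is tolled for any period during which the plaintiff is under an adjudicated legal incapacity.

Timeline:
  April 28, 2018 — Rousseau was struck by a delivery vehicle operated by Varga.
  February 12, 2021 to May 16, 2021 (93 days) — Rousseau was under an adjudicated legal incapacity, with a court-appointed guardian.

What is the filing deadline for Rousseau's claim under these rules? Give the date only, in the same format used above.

The claim accrued on April 28, 2018, the date of the act.
4 years from April 28, 2018 is April 28, 2022.
The period was tolled for 93 days by the plaintiff's legal incapacity (February 12, 2021 to May 16, 2021), pushing the deadline to July 30, 2022.

July 30, 2022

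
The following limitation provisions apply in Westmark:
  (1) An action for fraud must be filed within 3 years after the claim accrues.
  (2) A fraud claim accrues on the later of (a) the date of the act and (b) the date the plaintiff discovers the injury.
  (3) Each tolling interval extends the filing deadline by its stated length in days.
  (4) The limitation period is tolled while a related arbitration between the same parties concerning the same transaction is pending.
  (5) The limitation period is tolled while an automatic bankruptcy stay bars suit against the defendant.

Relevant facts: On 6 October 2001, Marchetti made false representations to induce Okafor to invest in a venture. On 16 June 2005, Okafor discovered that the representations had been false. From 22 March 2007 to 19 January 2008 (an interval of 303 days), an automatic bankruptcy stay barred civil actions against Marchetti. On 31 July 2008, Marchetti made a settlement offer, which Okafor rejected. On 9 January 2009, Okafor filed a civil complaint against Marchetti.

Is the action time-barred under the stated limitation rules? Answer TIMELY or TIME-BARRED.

Because discovery on 16 June 2005 post-dates the 6 October 2001 act, accrual under the later-of rule falls on 16 June 2005.
The untolled deadline — 3 years after 16 June 2005 — is 16 June 2008.
Because the automatic bankruptcy stay ran from 22 March 2007 to 19 January 2008, the deadline is extended by 303 days to 15 April 2009.
The other events in the timeline have no effect on the limitation period under the stated rules.
Filing on 9 January 2009 beat the 15 April 2009 deadline — the action is timely.

TIMELY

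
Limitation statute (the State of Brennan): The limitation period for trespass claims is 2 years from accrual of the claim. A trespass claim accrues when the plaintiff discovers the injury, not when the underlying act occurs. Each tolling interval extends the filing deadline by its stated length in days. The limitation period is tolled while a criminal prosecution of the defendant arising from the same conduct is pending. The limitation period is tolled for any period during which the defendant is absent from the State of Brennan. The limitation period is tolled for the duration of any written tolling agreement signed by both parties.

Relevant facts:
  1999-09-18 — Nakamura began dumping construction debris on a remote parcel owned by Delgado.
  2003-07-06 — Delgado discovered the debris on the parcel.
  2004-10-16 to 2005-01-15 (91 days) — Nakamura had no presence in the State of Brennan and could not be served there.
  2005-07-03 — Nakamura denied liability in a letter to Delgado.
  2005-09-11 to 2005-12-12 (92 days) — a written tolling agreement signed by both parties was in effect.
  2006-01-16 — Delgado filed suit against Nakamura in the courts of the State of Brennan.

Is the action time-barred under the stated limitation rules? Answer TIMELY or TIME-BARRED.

TIME-BARRED

Under the discovery rule, the claim accrued on 2003-07-06, when Delgado discovered the injury — not on the 1999-09-18 date of the underlying act.
The untolled deadline — 2 years after 2003-07-06 — is 2005-07-06.
The period was tolled for 91 days by the defendant's absence from the jurisdiction (2004-10-16 to 2005-01-15), pushing the deadline to 2005-10-05.
Because the written tolling agreement ran from 2005-09-11 to 2005-12-12, the deadline is extended by 92 days to 2006-01-05.
Nothing else in the chronology tolls or restarts the period.
Filing on 2006-01-16 missed the 2006-01-05 deadline — the action is time-barred.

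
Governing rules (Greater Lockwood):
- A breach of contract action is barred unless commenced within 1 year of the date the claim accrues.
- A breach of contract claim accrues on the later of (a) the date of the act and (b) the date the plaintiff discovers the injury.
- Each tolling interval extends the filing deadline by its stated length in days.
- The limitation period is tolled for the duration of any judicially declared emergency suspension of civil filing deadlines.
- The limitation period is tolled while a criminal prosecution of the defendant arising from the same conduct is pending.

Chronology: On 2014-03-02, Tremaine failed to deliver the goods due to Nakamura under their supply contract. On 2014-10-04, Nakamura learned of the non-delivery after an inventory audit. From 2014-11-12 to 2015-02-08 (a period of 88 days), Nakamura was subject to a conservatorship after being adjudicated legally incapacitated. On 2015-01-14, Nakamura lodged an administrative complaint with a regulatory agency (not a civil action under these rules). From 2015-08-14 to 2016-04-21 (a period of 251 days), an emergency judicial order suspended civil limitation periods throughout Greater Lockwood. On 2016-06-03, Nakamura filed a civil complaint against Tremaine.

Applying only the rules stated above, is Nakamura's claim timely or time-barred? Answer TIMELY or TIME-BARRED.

The claim accrued on 2014-10-04 — the later of the 2014-03-02 act and the 2014-10-04 discovery.
Adding the 1 year base period to 2014-10-04 gives a deadline of 2015-10-04, before any tolling.
The emergency suspension of filing deadlines from 2015-08-14 to 2016-04-21 tolled the period for 251 days, extending the deadline to 2016-06-11.
No stated provision tolls the period for the plaintiff's incapacity, so the interval from 2014-11-12 to 2015-02-08 has no effect on the deadline.
Nothing else in the chronology tolls or restarts the period.
Filing on 2016-06-03 beat the 2016-06-11 deadline — the action is timely.

TIMELY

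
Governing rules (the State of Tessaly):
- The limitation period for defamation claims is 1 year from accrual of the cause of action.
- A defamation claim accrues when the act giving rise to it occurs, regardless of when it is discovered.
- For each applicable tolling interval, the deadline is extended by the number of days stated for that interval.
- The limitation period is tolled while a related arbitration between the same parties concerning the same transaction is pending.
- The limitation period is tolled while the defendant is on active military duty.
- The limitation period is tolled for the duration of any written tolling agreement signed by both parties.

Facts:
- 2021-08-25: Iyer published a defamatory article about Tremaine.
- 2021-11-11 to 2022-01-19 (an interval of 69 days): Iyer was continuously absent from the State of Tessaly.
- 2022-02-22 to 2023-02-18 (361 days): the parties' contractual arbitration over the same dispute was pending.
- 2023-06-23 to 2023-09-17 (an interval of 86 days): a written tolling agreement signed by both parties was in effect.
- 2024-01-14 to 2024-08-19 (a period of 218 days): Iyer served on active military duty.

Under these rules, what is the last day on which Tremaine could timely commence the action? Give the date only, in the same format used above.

2023-11-15

The cause of action accrued on 2021-08-25, the date of the act.
Adding the 1 year base period to 2021-08-25 gives a deadline of 2022-08-25, before any tolling.
Because the pending related arbitration ran from 2022-02-22 to 2023-02-18, the deadline is extended by 361 days to 2023-08-21.
The period was tolled for 86 days by the written tolling agreement (2023-06-23 to 2023-09-17), pushing the deadline to 2023-11-15.
The defendant's active military service from 2024-01-14 to 2024-08-19 began after the period had already run on 2023-11-15, so it has no tolling effect.
No stated provision tolls the period for the defendant's absence, so the interval from 2021-11-11 to 2022-01-19 has no effect on the deadline.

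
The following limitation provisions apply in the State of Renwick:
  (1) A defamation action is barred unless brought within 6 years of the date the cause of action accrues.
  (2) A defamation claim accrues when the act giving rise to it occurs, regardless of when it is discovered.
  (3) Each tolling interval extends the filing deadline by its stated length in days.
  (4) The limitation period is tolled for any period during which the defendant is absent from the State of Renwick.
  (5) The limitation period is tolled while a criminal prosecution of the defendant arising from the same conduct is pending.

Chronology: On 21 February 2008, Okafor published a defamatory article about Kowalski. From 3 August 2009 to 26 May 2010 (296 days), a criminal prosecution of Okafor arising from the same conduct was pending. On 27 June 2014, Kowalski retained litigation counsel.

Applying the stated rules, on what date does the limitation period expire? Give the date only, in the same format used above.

The cause of action accrued on 21 February 2008, the date of the act.
6 years from 21 February 2008 is 21 February 2014.
The period was tolled for 296 days by the pending criminal prosecution (3 August 2009 to 26 May 2010), pushing the deadline to 14 December 2014.
None of the other events listed affects the running of the period under the stated rules.

14 December 2014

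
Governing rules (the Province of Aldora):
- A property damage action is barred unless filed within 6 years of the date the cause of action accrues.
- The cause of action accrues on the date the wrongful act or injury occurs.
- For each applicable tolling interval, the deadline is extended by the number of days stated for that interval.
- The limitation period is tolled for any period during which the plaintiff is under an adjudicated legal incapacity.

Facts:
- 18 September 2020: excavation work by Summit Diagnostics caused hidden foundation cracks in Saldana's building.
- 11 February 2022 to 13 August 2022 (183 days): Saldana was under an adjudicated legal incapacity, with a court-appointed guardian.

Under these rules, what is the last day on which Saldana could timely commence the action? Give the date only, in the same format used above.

20 March 2027

The limitation period began to run on 18 September 2020.
6 years from 18 September 2020 is 18 September 2026.
The period was tolled for 183 days by the plaintiff's legal incapacity (11 February 2022 to 13 August 2022), pushing the deadline to 20 March 2027.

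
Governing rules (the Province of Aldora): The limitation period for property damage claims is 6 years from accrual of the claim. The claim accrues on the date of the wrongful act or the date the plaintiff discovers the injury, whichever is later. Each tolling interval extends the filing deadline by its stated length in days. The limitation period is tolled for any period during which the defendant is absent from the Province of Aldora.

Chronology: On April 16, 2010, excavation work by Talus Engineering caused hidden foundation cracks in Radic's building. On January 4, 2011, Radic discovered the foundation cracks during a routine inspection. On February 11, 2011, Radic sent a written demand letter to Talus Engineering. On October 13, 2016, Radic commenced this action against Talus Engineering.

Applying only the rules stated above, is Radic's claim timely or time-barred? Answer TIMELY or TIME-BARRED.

Because discovery on January 4, 2011 post-dates the April 16, 2010 act, accrual under the later-of rule falls on January 4, 2011.
The untolled deadline — 6 years after January 4, 2011 — is January 4, 2017.
The other events in the timeline have no effect on the limitation period under the stated rules.
The October 13, 2016 filing precedes the January 4, 2017 deadline; the claim is timely.

TIMELY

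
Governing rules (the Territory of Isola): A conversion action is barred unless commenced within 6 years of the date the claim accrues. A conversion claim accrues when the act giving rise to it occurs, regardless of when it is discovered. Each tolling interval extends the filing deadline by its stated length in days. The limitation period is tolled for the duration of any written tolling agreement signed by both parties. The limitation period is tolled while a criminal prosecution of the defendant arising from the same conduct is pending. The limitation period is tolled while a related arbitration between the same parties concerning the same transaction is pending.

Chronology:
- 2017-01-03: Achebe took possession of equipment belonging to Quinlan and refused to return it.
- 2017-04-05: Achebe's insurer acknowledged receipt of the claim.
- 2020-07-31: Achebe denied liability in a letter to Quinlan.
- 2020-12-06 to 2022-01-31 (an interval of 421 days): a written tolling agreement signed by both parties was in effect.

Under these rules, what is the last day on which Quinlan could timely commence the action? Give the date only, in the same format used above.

The claim accrued on 2017-01-03, when the wrongful act occurred.
The untolled deadline — 6 years after 2017-01-03 — is 2023-01-03.
The period was tolled for 421 days by the written tolling agreement (2020-12-06 to 2022-01-31), pushing the deadline to 2024-02-28.
The other events in the timeline have no effect on the limitation period under the stated rules.

2024-02-28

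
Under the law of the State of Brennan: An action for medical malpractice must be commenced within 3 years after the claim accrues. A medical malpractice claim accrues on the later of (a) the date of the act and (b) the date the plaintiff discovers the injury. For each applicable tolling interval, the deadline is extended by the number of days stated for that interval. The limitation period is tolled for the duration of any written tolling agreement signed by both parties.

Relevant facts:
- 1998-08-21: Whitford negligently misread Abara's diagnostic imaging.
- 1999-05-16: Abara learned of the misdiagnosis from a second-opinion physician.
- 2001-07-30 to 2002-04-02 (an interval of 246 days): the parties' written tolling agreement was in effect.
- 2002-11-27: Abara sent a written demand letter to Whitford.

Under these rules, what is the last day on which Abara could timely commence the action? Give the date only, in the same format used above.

2003-01-17

The claim accrued on 1999-05-16 — the later of the 1998-08-21 act and the 1999-05-16 discovery.
3 years from 1999-05-16 is 2002-05-16.
The written tolling agreement from 2001-07-30 to 2002-04-02 tolled the period for 246 days, extending the deadline to 2003-01-17.
The other events in the timeline have no effect on the limitation period under the stated rules.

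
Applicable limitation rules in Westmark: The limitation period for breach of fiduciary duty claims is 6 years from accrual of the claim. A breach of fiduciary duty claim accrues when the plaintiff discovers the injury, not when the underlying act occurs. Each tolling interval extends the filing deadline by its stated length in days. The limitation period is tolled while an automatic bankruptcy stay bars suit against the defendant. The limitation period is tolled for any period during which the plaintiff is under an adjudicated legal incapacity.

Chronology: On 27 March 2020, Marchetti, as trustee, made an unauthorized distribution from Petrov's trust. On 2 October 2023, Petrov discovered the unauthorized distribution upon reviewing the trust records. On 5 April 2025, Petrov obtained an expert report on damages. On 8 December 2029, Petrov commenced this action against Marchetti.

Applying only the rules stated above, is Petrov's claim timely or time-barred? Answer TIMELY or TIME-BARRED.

TIME-BARRED

The claim did not accrue until Petrov discovered the injury on 2 October 2023; the 27 March 2020 act date does not start the clock under the stated rule.
Adding the 6 years base period to 2 October 2023 gives a deadline of 2 October 2029, before any tolling.
The other events in the timeline have no effect on the limitation period under the stated rules.
The 8 December 2029 filing falls after the 2 October 2029 deadline; the claim is time-barred.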